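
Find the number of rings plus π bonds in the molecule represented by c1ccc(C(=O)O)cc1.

5

Molecular formula from the SMILES: C7H6O2.
DoU = (2C + 2 + N − H − X)/2 = (2·7 + 2 + 0 − 6 − 0)/2 = 10/2 = 5.
(Structurally: 1 ring(s) + 4 π bond(s) = 5.)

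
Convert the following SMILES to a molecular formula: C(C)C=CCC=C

C7H12

Heavy atoms from the SMILES: 7 C.
Implicit hydrogens by atom environment:
  3 × C: 2 H each → 6
  3 × C: 1 H each → 3
  1 × C: 3 H
  Total hydrogens = 12.
Molecular formula: C7H12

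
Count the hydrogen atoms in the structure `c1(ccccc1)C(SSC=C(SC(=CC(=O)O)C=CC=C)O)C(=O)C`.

18

Hydrogens are implicit in SMILES; fill each atom to its normal valence:
  6 × C: 1 H each → 6
  5 × C (aromatic): 1 H each → 5
  4 × C: no H
  3 × S: no H
  2 × O: 1 H each → 2
  2 × O: no H
  1 × C: 3 H
  1 × C: 2 H
  1 × C (aromatic): no H
  Total hydrogens = 18.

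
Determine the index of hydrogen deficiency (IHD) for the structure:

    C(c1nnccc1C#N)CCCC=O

7

Molecular formula from the SMILES: C10H11N3O.
DoU = (2C + 2 + N − H − X)/2 = (2·10 + 2 + 3 − 11 − 0)/2 = 14/2 = 7.
(Structurally: 1 ring(s) + 6 π bond(s) = 7.)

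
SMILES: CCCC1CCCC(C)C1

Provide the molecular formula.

C10H20

Heavy atoms from the SMILES: 10 C.
Implicit hydrogens by atom environment:
  6 × C: 2 H each → 12
  2 × C: 3 H each → 6
  2 × C: 1 H each → 2
  Total hydrogens = 20.
Molecular formula: C10H20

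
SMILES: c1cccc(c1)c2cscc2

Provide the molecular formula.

C10H8S

Heavy atoms from the SMILES: 10 C, 1 S.
Implicit hydrogens by atom environment:
  8 × C (aromatic): 1 H each → 8
  2 × C (aromatic): no H
  1 × S (aromatic): no H
  Total hydrogens = 8.
Molecular formula: C10H8S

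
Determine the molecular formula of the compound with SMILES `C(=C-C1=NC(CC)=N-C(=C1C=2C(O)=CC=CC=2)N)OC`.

Heavy atoms from the SMILES: 15 C, 3 N, 2 O.
Implicit hydrogens by atom environment:
  6 × C (aromatic): no H
  4 × C (aromatic): 1 H each → 4
  2 × C: 3 H each → 6
  2 × C: 1 H each → 2
  2 × N (aromatic): no H
  1 × C: 2 H
  1 × N: 2 H
  1 × O: 1 H
  1 × O: no H
  Total hydrogens = 17.
Molecular formula: C15H17N3O2

C15H17N3O2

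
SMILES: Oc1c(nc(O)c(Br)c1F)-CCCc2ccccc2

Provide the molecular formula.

C14H13BrFNO2

Heavy atoms from the SMILES: 1 Br, 14 C, 1 F, 1 N, 2 O.
Implicit hydrogens by atom environment:
  6 × C (aromatic): no H
  5 × C (aromatic): 1 H each → 5
  3 × C: 2 H each → 6
  2 × O: 1 H each → 2
  1 × Br: no H
  1 × F: no H
  1 × N (aromatic): no H
  Total hydrogens = 13.
Molecular formula: C14H13BrFNO2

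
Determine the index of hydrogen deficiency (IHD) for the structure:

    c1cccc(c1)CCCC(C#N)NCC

Molecular formula from the SMILES: C13H18N2.
DoU = (2C + 2 + N − H − X)/2 = (2·13 + 2 + 2 − 18 − 0)/2 = 12/2 = 6.
(Structurally: 1 ring(s) + 5 π bond(s) = 6.)

6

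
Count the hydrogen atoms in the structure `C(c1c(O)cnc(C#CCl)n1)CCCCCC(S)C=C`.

19

Hydrogens are implicit in SMILES; fill each atom to its normal valence:
  7 × C: 2 H each → 14
  3 × C (aromatic): no H
  2 × C: 1 H each → 2
  2 × C: no H
  2 × N (aromatic): no H
  1 × C (aromatic): 1 H
  1 × Cl: no H
  1 × O: 1 H
  1 × S: 1 H
  Total hydrogens = 19.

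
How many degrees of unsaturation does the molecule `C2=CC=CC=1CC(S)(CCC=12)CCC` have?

5

Molecular formula from the SMILES: C13H18S.
DoU = (2C + 2 + N − H − X)/2 = (2·13 + 2 + 0 − 18 − 0)/2 = 10/2 = 5.
(Structurally: 2 ring(s) + 3 π bond(s) = 5.)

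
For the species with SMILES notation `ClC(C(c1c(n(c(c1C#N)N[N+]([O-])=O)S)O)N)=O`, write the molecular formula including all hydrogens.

Heavy atoms from the SMILES: 7 C, 1 Cl, 5 N, 4 O, 1 S.
Implicit hydrogens by atom environment:
  4 × C (aromatic): no H
  2 × C: no H
  2 × O: no H
  1 × C: 1 H
  1 × Cl: no H
  1 × N: 2 H
  1 × N: 1 H
  1 × N (aromatic): no H
  1 × N: no H
  1 × N (charge +1): no H
  1 × O: 1 H
  1 × O (charge -1): no H
  1 × S: 1 H
  Total hydrogens = 6.
Molecular formula: C7H6ClN5O4S

C7H6ClN5O4S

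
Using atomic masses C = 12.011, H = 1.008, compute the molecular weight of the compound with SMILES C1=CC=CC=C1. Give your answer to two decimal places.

78.11

Molecular formula: C6H6.
M = 6×12.011 + 6×1.008 = 78.11 g/mol.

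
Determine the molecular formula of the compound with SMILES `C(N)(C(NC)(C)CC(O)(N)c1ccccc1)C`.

Heavy atoms from the SMILES: 13 C, 3 N, 1 O.
Implicit hydrogens by atom environment:
  5 × C (aromatic): 1 H each → 5
  3 × C: 3 H each → 9
  2 × C: no H
  2 × N: 2 H each → 4
  1 × C: 2 H
  1 × C: 1 H
  1 × C (aromatic): no H
  1 × N: 1 H
  1 × O: 1 H
  Total hydrogens = 23.
Molecular formula: C13H23N3O

C13H23N3O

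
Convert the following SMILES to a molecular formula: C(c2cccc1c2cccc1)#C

C12H8

Heavy atoms from the SMILES: 12 C.
Implicit hydrogens by atom environment:
  7 × C (aromatic): 1 H each → 7
  3 × C (aromatic): no H
  1 × C: 1 H
  1 × C: no H
  Total hydrogens = 8.
Molecular formula: C12H8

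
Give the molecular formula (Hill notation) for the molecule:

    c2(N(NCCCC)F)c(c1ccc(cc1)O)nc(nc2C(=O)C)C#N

C17H18FN5O2

Heavy atoms from the SMILES: 17 C, 1 F, 5 N, 2 O.
Implicit hydrogens by atom environment:
  6 × C (aromatic): no H
  4 × C (aromatic): 1 H each → 4
  3 × C: 2 H each → 6
  2 × C: 3 H each → 6
  2 × C: no H
  2 × N (aromatic): no H
  2 × N: no H
  1 × F: no H
  1 × N: 1 H
  1 × O: 1 H
  1 × O: no H
  Total hydrogens = 18.
Molecular formula: C17H18FN5O2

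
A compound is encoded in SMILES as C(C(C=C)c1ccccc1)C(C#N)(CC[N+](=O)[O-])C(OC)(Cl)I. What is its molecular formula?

C16H18ClIN2O3

Heavy atoms from the SMILES: 16 C, 1 Cl, 1 I, 2 N, 3 O.
Implicit hydrogens by atom environment:
  5 × C (aromatic): 1 H each → 5
  4 × C: 2 H each → 8
  3 × C: no H
  2 × C: 1 H each → 2
  2 × O: no H
  1 × C: 3 H
  1 × C (aromatic): no H
  1 × Cl: no H
  1 × I: no H
  1 × N: no H
  1 × N (charge +1): no H
  1 × O (charge -1): no H
  Total hydrogens = 18.
Molecular formula: C16H18ClIN2O3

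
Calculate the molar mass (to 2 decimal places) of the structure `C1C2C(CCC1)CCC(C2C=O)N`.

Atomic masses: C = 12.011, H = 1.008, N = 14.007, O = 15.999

181.28

Molecular formula: C11H19NO.
M = 11×12.011 + 19×1.008 + 1×14.007 + 1×15.999 = 181.28 g/mol.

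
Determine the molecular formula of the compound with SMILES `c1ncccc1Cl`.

C5H4ClN

Heavy atoms from the SMILES: 5 C, 1 Cl, 1 N.
Implicit hydrogens by atom environment:
  4 × C (aromatic): 1 H each → 4
  1 × C (aromatic): no H
  1 × Cl: no H
  1 × N (aromatic): no H
  Total hydrogens = 4.
Molecular formula: C5H4ClN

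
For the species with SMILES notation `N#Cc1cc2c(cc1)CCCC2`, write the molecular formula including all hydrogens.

C11H11N

Heavy atoms from the SMILES: 11 C, 1 N.
Implicit hydrogens by atom environment:
  4 × C: 2 H each → 8
  3 × C (aromatic): 1 H each → 3
  3 × C (aromatic): no H
  1 × C: no H
  1 × N: no H
  Total hydrogens = 11.
Molecular formula: C11H11N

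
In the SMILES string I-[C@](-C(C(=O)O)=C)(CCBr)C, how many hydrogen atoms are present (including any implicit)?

10

Hydrogens are implicit in SMILES; fill each atom to its normal valence:
  3 × C: 2 H each → 6
  3 × C: no H
  1 × Br: no H
  1 × C: 3 H
  1 × I: no H
  1 × O: 1 H
  1 × O: no H
  Total hydrogens = 10.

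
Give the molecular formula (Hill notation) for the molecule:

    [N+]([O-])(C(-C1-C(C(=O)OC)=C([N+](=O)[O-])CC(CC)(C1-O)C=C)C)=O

C14H20N2O7

Heavy atoms from the SMILES: 14 C, 2 N, 7 O.
Implicit hydrogens by atom environment:
  4 × C: 1 H each → 4
  4 × C: no H
  4 × O: no H
  3 × C: 3 H each → 9
  3 × C: 2 H each → 6
  2 × N (charge +1): no H
  2 × O (charge -1): no H
  1 × O: 1 H
  Total hydrogens = 20.
Molecular formula: C14H20N2O7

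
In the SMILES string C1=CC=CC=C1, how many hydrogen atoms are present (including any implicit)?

Hydrogens are implicit in SMILES; fill each atom to its normal valence:
  6 × C (aromatic): 1 H each → 6
  Total hydrogens = 6.

6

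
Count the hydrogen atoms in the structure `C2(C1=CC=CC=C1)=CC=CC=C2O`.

10

Hydrogens are implicit in SMILES; fill each atom to its normal valence:
  9 × C (aromatic): 1 H each → 9
  3 × C (aromatic): no H
  1 × O: 1 H
  Total hydrogens = 10.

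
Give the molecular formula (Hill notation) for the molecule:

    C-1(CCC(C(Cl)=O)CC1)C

C8H13ClO

Heavy atoms from the SMILES: 8 C, 1 Cl, 1 O.
Implicit hydrogens by atom environment:
  4 × C: 2 H each → 8
  2 × C: 1 H each → 2
  1 × C: 3 H
  1 × C: no H
  1 × Cl: no H
  1 × O: no H
  Total hydrogens = 13.
Molecular formula: C8H13ClO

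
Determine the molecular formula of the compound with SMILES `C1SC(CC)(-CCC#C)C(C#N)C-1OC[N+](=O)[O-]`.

Heavy atoms from the SMILES: 12 C, 2 N, 3 O, 1 S.
Implicit hydrogens by atom environment:
  5 × C: 2 H each → 10
  3 × C: 1 H each → 3
  3 × C: no H
  2 × O: no H
  1 × C: 3 H
  1 × N: no H
  1 × N (charge +1): no H
  1 × O (charge -1): no H
  1 × S: no H
  Total hydrogens = 16.
Molecular formula: C12H16N2O3S

C12H16N2O3S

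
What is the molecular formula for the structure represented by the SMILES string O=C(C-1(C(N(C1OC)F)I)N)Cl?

C5H7ClFIN2O2

Heavy atoms from the SMILES: 5 C, 1 Cl, 1 F, 1 I, 2 N, 2 O.
Implicit hydrogens by atom environment:
  2 × C: 1 H each → 2
  2 × C: no H
  2 × O: no H
  1 × C: 3 H
  1 × Cl: no H
  1 × F: no H
  1 × I: no H
  1 × N: 2 H
  1 × N: no H
  Total hydrogens = 7.
Molecular formula: C5H7ClFIN2O2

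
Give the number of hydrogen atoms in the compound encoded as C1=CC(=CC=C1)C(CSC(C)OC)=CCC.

Hydrogens are implicit in SMILES; fill each atom to its normal valence:
  5 × C (aromatic): 1 H each → 5
  3 × C: 3 H each → 9
  2 × C: 2 H each → 4
  2 × C: 1 H each → 2
  1 × C: no H
  1 × C (aromatic): no H
  1 × O: no H
  1 × S: no H
  Total hydrogens = 20.

20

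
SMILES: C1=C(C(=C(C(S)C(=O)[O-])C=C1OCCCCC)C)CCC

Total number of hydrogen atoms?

25

Hydrogens are implicit in SMILES; fill each atom to its normal valence:
  6 × C: 2 H each → 12
  4 × C (aromatic): no H
  3 × C: 3 H each → 9
  2 × C (aromatic): 1 H each → 2
  2 × O: no H
  1 × C: 1 H
  1 × C: no H
  1 × O (charge -1): no H
  1 × S: 1 H
  Total hydrogens = 25.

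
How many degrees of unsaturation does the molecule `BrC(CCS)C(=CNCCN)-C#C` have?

3

Molecular formula from the SMILES: C9H15BrN2S.
DoU = (2C + 2 + N − H − X)/2 = (2·9 + 2 + 2 − 15 − 1)/2 = 6/2 = 3.
(Structurally: 0 ring(s) + 3 π bond(s) = 3.)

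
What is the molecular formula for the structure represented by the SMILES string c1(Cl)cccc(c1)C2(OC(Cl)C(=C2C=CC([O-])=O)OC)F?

Heavy atoms from the SMILES: 14 C, 2 Cl, 1 F, 4 O.
Implicit hydrogens by atom environment:
  4 × C (aromatic): 1 H each → 4
  4 × C: no H
  3 × C: 1 H each → 3
  3 × O: no H
  2 × C (aromatic): no H
  2 × Cl: no H
  1 × C: 3 H
  1 × F: no H
  1 × O (charge -1): no H
  Total hydrogens = 10.
Net charge -1.
Molecular formula: C14H10Cl2FO4-

C14H10Cl2FO4-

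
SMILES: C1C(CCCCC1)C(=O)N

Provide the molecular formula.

Heavy atoms from the SMILES: 8 C, 1 N, 1 O.
Implicit hydrogens by atom environment:
  6 × C: 2 H each → 12
  1 × C: 1 H
  1 × C: no H
  1 × N: 2 H
  1 × O: no H
  Total hydrogens = 15.
Molecular formula: C8H15NO

C8H15NO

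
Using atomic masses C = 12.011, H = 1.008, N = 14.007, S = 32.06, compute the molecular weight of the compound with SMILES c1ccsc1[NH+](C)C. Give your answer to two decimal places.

128.21

Molecular formula: C6H10NS+.
M = 6×12.011 + 10×1.008 + 1×14.007 + 1×32.06 = 128.21 g/mol.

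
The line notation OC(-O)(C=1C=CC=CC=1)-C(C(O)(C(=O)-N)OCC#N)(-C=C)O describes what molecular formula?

Heavy atoms from the SMILES: 14 C, 2 N, 6 O.
Implicit hydrogens by atom environment:
  5 × C (aromatic): 1 H each → 5
  5 × C: no H
  4 × O: 1 H each → 4
  2 × C: 2 H each → 4
  2 × O: no H
  1 × C: 1 H
  1 × C (aromatic): no H
  1 × N: 2 H
  1 × N: no H
  Total hydrogens = 16.
Molecular formula: C14H16N2O6

C14H16N2O6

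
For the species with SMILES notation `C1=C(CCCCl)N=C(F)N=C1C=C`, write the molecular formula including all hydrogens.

Heavy atoms from the SMILES: 9 C, 1 Cl, 1 F, 2 N.
Implicit hydrogens by atom environment:
  4 × C: 2 H each → 8
  3 × C (aromatic): no H
  2 × N (aromatic): no H
  1 × C (aromatic): 1 H
  1 × C: 1 H
  1 × Cl: no H
  1 × F: no H
  Total hydrogens = 10.
Molecular formula: C9H10ClFN2

C9H10ClFN2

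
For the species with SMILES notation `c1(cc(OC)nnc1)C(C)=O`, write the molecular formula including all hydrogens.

C7H8N2O2

Heavy atoms from the SMILES: 7 C, 2 N, 2 O.
Implicit hydrogens by atom environment:
  2 × C: 3 H each → 6
  2 × C (aromatic): 1 H each → 2
  2 × C (aromatic): no H
  2 × N (aromatic): no H
  2 × O: no H
  1 × C: no H
  Total hydrogens = 8.
Molecular formula: C7H8N2O2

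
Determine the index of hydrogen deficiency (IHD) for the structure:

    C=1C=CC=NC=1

Molecular formula from the SMILES: C5H5N.
DoU = (2C + 2 + N − H − X)/2 = (2·5 + 2 + 1 − 5 − 0)/2 = 8/2 = 4.
(Structurally: 1 ring(s) + 3 π bond(s) = 4.)

4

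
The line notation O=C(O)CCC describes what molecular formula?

Heavy atoms from the SMILES: 4 C, 2 O.
Implicit hydrogens by atom environment:
  2 × C: 2 H each → 4
  1 × C: 3 H
  1 × C: no H
  1 × O: 1 H
  1 × O: no H
  Total hydrogens = 8.
Molecular formula: C4H8O2

C4H8O2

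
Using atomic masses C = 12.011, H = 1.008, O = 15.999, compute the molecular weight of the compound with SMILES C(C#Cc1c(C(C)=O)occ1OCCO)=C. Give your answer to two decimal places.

Molecular formula: C12H12O4.
M = 12×12.011 + 12×1.008 + 4×15.999 = 220.22 g/mol.

220.22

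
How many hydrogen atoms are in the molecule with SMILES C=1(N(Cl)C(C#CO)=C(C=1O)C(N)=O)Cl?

4

Hydrogens are implicit in SMILES; fill each atom to its normal valence:
  4 × C (aromatic): no H
  3 × C: no H
  2 × Cl: no H
  2 × O: 1 H each → 2
  1 × N: 2 H
  1 × N (aromatic): no H
  1 × O: no H
  Total hydrogens = 4.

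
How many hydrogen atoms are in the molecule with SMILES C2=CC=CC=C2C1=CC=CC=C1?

10

Hydrogens are implicit in SMILES; fill each atom to its normal valence:
  10 × C (aromatic): 1 H each → 10
  2 × C (aromatic): no H
  Total hydrogens = 10.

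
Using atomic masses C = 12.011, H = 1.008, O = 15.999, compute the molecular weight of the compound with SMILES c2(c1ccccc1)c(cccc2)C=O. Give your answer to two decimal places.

182.22

Molecular formula: C13H10O.
M = 13×12.011 + 10×1.008 + 1×15.999 = 182.22 g/mol.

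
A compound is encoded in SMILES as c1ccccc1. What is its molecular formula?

C6H6

Heavy atoms from the SMILES: 6 C.
Implicit hydrogens by atom environment:
  6 × C (aromatic): 1 H each → 6
  Total hydrogens = 6.
Molecular formula: C6H6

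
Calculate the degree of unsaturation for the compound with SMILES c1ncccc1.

Molecular formula from the SMILES: C5H5N.
DoU = (2C + 2 + N − H − X)/2 = (2·5 + 2 + 1 − 5 − 0)/2 = 8/2 = 4.
(Structurally: 1 ring(s) + 3 π bond(s) = 4.)

4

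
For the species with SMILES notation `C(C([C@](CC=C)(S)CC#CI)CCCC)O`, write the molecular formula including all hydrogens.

Heavy atoms from the SMILES: 13 C, 1 I, 1 O, 1 S.
Implicit hydrogens by atom environment:
  7 × C: 2 H each → 14
  3 × C: no H
  2 × C: 1 H each → 2
  1 × C: 3 H
  1 × I: no H
  1 × O: 1 H
  1 × S: 1 H
  Total hydrogens = 21.
Molecular formula: C13H21IOS

C13H21IOS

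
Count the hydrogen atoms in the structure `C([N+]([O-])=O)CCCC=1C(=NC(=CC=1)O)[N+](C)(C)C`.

Hydrogens are implicit in SMILES; fill each atom to its normal valence:
  4 × C: 2 H each → 8
  3 × C: 3 H each → 9
  3 × C (aromatic): no H
  2 × C (aromatic): 1 H each → 2
  2 × N (charge +1): no H
  1 × N (aromatic): no H
  1 × O: 1 H
  1 × O: no H
  1 × O (charge -1): no H
  Total hydrogens = 20.

20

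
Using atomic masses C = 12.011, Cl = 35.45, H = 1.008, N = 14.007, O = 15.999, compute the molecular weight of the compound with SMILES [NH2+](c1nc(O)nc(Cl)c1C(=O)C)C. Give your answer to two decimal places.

Molecular formula: C7H9ClN3O2+.
M = 7×12.011 + 1×35.45 + 9×1.008 + 3×14.007 + 2×15.999 = 202.62 g/mol.

202.62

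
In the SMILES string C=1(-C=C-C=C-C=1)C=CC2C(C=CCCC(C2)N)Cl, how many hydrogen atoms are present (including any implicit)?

Hydrogens are implicit in SMILES; fill each atom to its normal valence:
  7 × C: 1 H each → 7
  5 × C (aromatic): 1 H each → 5
  3 × C: 2 H each → 6
  1 × C (aromatic): no H
  1 × Cl: no H
  1 × N: 2 H
  Total hydrogens = 20.

20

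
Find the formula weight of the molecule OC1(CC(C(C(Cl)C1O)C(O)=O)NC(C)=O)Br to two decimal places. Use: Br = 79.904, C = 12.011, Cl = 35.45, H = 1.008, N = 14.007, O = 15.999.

Molecular formula: C9H13BrClNO5.
M = 1×79.904 + 9×12.011 + 1×35.45 + 13×1.008 + 1×14.007 + 5×15.999 = 330.56 g/mol.

330.56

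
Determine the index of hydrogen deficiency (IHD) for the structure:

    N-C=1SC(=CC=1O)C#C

Molecular formula from the SMILES: C6H5NOS.
DoU = (2C + 2 + N − H − X)/2 = (2·6 + 2 + 1 − 5 − 0)/2 = 10/2 = 5.
(Structurally: 1 ring(s) + 4 π bond(s) = 5.)

5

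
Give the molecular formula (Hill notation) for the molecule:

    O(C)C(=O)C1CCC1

C6H10O2

Heavy atoms from the SMILES: 6 C, 2 O.
Implicit hydrogens by atom environment:
  3 × C: 2 H each → 6
  2 × O: no H
  1 × C: 3 H
  1 × C: 1 H
  1 × C: no H
  Total hydrogens = 10.
Molecular formula: C6H10O2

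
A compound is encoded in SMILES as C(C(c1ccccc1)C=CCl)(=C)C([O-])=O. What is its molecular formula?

Heavy atoms from the SMILES: 12 C, 1 Cl, 2 O.
Implicit hydrogens by atom environment:
  5 × C (aromatic): 1 H each → 5
  3 × C: 1 H each → 3
  2 × C: no H
  1 × C: 2 H
  1 × C (aromatic): no H
  1 × Cl: no H
  1 × O: no H
  1 × O (charge -1): no H
  Total hydrogens = 10.
Net charge -1.
Molecular formula: C12H10ClO2-

C12H10ClO2-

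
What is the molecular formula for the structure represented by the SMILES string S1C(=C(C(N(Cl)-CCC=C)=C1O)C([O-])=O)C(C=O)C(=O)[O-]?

[C12H10ClNO6S]2-

Heavy atoms from the SMILES: 12 C, 1 Cl, 1 N, 6 O, 1 S.
Implicit hydrogens by atom environment:
  4 × C (aromatic): no H
  3 × C: 2 H each → 6
  3 × C: 1 H each → 3
  3 × O: no H
  2 × C: no H
  2 × O (charge -1): no H
  1 × Cl: no H
  1 × N: no H
  1 × O: 1 H
  1 × S (aromatic): no H
  Total hydrogens = 10.
Net charge -2.
Molecular formula: [C12H10ClNO6S]2-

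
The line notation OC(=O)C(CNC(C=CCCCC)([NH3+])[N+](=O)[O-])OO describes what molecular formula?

C10H20N3O6+

Heavy atoms from the SMILES: 10 C, 3 N, 6 O.
Implicit hydrogens by atom environment:
  4 × C: 2 H each → 8
  3 × C: 1 H each → 3
  3 × O: no H
  2 × C: no H
  2 × O: 1 H each → 2
  1 × C: 3 H
  1 × N (charge +1): 3 H
  1 × N: 1 H
  1 × N (charge +1): no H
  1 × O (charge -1): no H
  Total hydrogens = 20.
Net charge +1.
Molecular formula: C10H20N3O6+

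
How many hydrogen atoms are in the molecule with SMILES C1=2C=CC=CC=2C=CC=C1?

8

Hydrogens are implicit in SMILES; fill each atom to its normal valence:
  8 × C (aromatic): 1 H each → 8
  2 × C (aromatic): no H
  Total hydrogens = 8.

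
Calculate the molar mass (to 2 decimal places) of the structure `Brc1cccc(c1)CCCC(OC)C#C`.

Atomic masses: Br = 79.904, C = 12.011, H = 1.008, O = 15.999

Molecular formula: C13H15BrO.
M = 1×79.904 + 13×12.011 + 15×1.008 + 1×15.999 = 267.17 g/mol.

267.17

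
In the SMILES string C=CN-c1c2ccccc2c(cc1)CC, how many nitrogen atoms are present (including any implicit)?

The symbol for nitrogen appears 1 time in the SMILES.

1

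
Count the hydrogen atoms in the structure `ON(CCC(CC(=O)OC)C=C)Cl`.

Hydrogens are implicit in SMILES; fill each atom to its normal valence:
  4 × C: 2 H each → 8
  2 × C: 1 H each → 2
  2 × O: no H
  1 × C: 3 H
  1 × C: no H
  1 × Cl: no H
  1 × N: no H
  1 × O: 1 H
  Total hydrogens = 14.

14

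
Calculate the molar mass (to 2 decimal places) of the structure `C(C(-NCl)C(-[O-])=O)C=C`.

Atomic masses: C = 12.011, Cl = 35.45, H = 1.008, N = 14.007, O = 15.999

148.57

Molecular formula: C5H7ClNO2-.
M = 5×12.011 + 1×35.45 + 7×1.008 + 1×14.007 + 2×15.999 = 148.57 g/mol.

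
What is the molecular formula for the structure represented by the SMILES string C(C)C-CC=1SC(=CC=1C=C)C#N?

C11H13NS

Heavy atoms from the SMILES: 11 C, 1 N, 1 S.
Implicit hydrogens by atom environment:
  4 × C: 2 H each → 8
  3 × C (aromatic): no H
  1 × C: 3 H
  1 × C (aromatic): 1 H
  1 × C: 1 H
  1 × C: no H
  1 × N: no H
  1 × S (aromatic): no H
  Total hydrogens = 13.
Molecular formula: C11H13NS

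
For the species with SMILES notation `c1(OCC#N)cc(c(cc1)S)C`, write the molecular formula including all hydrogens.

Heavy atoms from the SMILES: 9 C, 1 N, 1 O, 1 S.
Implicit hydrogens by atom environment:
  3 × C (aromatic): 1 H each → 3
  3 × C (aromatic): no H
  1 × C: 3 H
  1 × C: 2 H
  1 × C: no H
  1 × N: no H
  1 × O: no H
  1 × S: 1 H
  Total hydrogens = 9.
Molecular formula: C9H9NOS

C9H9NOS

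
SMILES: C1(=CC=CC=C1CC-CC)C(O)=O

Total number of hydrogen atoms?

14

Hydrogens are implicit in SMILES; fill each atom to its normal valence:
  4 × C (aromatic): 1 H each → 4
  3 × C: 2 H each → 6
  2 × C (aromatic): no H
  1 × C: 3 H
  1 × C: no H
  1 × O: 1 H
  1 × O: no H
  Total hydrogens = 14.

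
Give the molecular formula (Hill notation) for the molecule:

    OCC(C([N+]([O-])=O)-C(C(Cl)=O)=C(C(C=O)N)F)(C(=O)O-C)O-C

Heavy atoms from the SMILES: 11 C, 1 Cl, 1 F, 2 N, 8 O.
Implicit hydrogens by atom environment:
  6 × O: no H
  5 × C: no H
  3 × C: 1 H each → 3
  2 × C: 3 H each → 6
  1 × C: 2 H
  1 × Cl: no H
  1 × F: no H
  1 × N: 2 H
  1 × N (charge +1): no H
  1 × O: 1 H
  1 × O (charge -1): no H
  Total hydrogens = 14.
Molecular formula: C11H14ClFN2O8

C11H14ClFN2O8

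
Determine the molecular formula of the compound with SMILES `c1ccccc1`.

Heavy atoms from the SMILES: 6 C.
Implicit hydrogens by atom environment:
  6 × C (aromatic): 1 H each → 6
  Total hydrogens = 6.
Molecular formula: C6H6

C6H6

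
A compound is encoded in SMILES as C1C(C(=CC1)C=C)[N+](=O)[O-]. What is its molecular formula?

Heavy atoms from the SMILES: 7 C, 1 N, 2 O.
Implicit hydrogens by atom environment:
  3 × C: 2 H each → 6
  3 × C: 1 H each → 3
  1 × C: no H
  1 × N (charge +1): no H
  1 × O: no H
  1 × O (charge -1): no H
  Total hydrogens = 9.
Molecular formula: C7H9NO2

C7H9NO2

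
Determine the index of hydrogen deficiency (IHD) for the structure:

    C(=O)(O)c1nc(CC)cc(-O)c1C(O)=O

Molecular formula from the SMILES: C9H9NO5.
DoU = (2C + 2 + N − H − X)/2 = (2·9 + 2 + 1 − 9 − 0)/2 = 12/2 = 6.
(Structurally: 1 ring(s) + 5 π bond(s) = 6.)

6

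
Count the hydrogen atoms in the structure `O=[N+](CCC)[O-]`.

7

Hydrogens are implicit in SMILES; fill each atom to its normal valence:
  2 × C: 2 H each → 4
  1 × C: 3 H
  1 × N (charge +1): no H
  1 × O: no H
  1 × O (charge -1): no H
  Total hydrogens = 7.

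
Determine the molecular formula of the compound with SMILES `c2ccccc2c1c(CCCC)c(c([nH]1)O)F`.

Heavy atoms from the SMILES: 14 C, 1 F, 1 N, 1 O.
Implicit hydrogens by atom environment:
  5 × C (aromatic): 1 H each → 5
  5 × C (aromatic): no H
  3 × C: 2 H each → 6
  1 × C: 3 H
  1 × F: no H
  1 × N (aromatic): 1 H
  1 × O: 1 H
  Total hydrogens = 16.
Molecular formula: C14H16FNO

C14H16FNO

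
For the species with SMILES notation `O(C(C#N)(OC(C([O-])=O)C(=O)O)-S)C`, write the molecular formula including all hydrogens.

C6H6NO6S-

Heavy atoms from the SMILES: 6 C, 1 N, 6 O, 1 S.
Implicit hydrogens by atom environment:
  4 × C: no H
  4 × O: no H
  1 × C: 3 H
  1 × C: 1 H
  1 × N: no H
  1 × O: 1 H
  1 × O (charge -1): no H
  1 × S: 1 H
  Total hydrogens = 6.
Net charge -1.
Molecular formula: C6H6NO6S-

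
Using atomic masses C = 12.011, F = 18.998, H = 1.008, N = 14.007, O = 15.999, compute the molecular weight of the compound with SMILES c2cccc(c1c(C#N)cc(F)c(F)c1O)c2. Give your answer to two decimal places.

231.20

Molecular formula: C13H7F2NO.
M = 13×12.011 + 2×18.998 + 7×1.008 + 1×14.007 + 1×15.999 = 231.20 g/mol.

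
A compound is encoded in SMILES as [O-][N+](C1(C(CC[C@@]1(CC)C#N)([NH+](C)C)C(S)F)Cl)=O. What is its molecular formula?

C11H18ClFN3O2S+

Heavy atoms from the SMILES: 11 C, 1 Cl, 1 F, 3 N, 2 O, 1 S.
Implicit hydrogens by atom environment:
  4 × C: no H
  3 × C: 3 H each → 9
  3 × C: 2 H each → 6
  1 × C: 1 H
  1 × Cl: no H
  1 × F: no H
  1 × N (charge +1): 1 H
  1 × N (charge +1): no H
  1 × N: no H
  1 × O: no H
  1 × O (charge -1): no H
  1 × S: 1 H
  Total hydrogens = 18.
Net charge +1.
Molecular formula: C11H18ClFN3O2S+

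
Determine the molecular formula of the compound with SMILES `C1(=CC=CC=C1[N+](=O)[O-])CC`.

Heavy atoms from the SMILES: 8 C, 1 N, 2 O.
Implicit hydrogens by atom environment:
  4 × C (aromatic): 1 H each → 4
  2 × C (aromatic): no H
  1 × C: 3 H
  1 × C: 2 H
  1 × N (charge +1): no H
  1 × O: no H
  1 × O (charge -1): no H
  Total hydrogens = 9.
Molecular formula: C8H9NO2

C8H9NO2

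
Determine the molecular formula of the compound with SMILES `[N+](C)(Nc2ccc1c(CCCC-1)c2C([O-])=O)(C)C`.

C14H20N2O2

Heavy atoms from the SMILES: 14 C, 2 N, 2 O.
Implicit hydrogens by atom environment:
  4 × C: 2 H each → 8
  4 × C (aromatic): no H
  3 × C: 3 H each → 9
  2 × C (aromatic): 1 H each → 2
  1 × C: no H
  1 × N: 1 H
  1 × N (charge +1): no H
  1 × O: no H
  1 × O (charge -1): no H
  Total hydrogens = 20.
Molecular formula: C14H20N2O2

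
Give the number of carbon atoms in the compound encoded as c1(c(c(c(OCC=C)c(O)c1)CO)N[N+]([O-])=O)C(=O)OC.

The symbol for carbon appears 12 times in the SMILES. Lowercase c denotes aromatic carbon and counts toward C.

12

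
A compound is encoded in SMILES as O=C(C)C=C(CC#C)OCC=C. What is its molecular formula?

C10H12O2

Heavy atoms from the SMILES: 10 C, 2 O.
Implicit hydrogens by atom environment:
  3 × C: 2 H each → 6
  3 × C: 1 H each → 3
  3 × C: no H
  2 × O: no H
  1 × C: 3 H
  Total hydrogens = 12.
Molecular formula: C10H12O2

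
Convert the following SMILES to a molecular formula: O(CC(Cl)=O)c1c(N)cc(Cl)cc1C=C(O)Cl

Heavy atoms from the SMILES: 10 C, 3 Cl, 1 N, 3 O.
Implicit hydrogens by atom environment:
  4 × C (aromatic): no H
  3 × Cl: no H
  2 × C (aromatic): 1 H each → 2
  2 × C: no H
  2 × O: no H
  1 × C: 2 H
  1 × C: 1 H
  1 × N: 2 H
  1 × O: 1 H
  Total hydrogens = 8.
Molecular formula: C10H8Cl3NO3

C10H8Cl3NO3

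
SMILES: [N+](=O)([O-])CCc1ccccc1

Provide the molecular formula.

C8H9NO2

Heavy atoms from the SMILES: 8 C, 1 N, 2 O.
Implicit hydrogens by atom environment:
  5 × C (aromatic): 1 H each → 5
  2 × C: 2 H each → 4
  1 × C (aromatic): no H
  1 × N (charge +1): no H
  1 × O: no H
  1 × O (charge -1): no H
  Total hydrogens = 9.
Molecular formula: C8H9NO2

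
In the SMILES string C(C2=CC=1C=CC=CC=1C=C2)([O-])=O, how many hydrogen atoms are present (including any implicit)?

7

Hydrogens are implicit in SMILES; fill each atom to its normal valence:
  7 × C (aromatic): 1 H each → 7
  3 × C (aromatic): no H
  1 × C: no H
  1 × O: no H
  1 × O (charge -1): no H
  Total hydrogens = 7.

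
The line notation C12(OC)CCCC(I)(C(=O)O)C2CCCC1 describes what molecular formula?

C12H19IO3

Heavy atoms from the SMILES: 12 C, 1 I, 3 O.
Implicit hydrogens by atom environment:
  7 × C: 2 H each → 14
  3 × C: no H
  2 × O: no H
  1 × C: 3 H
  1 × C: 1 H
  1 × I: no H
  1 × O: 1 H
  Total hydrogens = 19.
Molecular formula: C12H19IO3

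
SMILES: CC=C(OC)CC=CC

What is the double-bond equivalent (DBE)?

Molecular formula from the SMILES: C8H14O.
DoU = (2C + 2 + N − H − X)/2 = (2·8 + 2 + 0 − 14 − 0)/2 = 4/2 = 2.
(Structurally: 0 ring(s) + 2 π bond(s) = 2.)

2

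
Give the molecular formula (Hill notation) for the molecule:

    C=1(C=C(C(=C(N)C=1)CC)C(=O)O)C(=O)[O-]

C10H10NO4-

Heavy atoms from the SMILES: 10 C, 1 N, 4 O.
Implicit hydrogens by atom environment:
  4 × C (aromatic): no H
  2 × C (aromatic): 1 H each → 2
  2 × C: no H
  2 × O: no H
  1 × C: 3 H
  1 × C: 2 H
  1 × N: 2 H
  1 × O: 1 H
  1 × O (charge -1): no H
  Total hydrogens = 10.
Net charge -1.
Molecular formula: C10H10NO4-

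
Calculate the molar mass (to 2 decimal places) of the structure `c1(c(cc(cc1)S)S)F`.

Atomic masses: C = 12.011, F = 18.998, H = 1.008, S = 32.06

Molecular formula: C6H5FS2.
M = 6×12.011 + 1×18.998 + 5×1.008 + 2×32.06 = 160.22 g/mol.

160.22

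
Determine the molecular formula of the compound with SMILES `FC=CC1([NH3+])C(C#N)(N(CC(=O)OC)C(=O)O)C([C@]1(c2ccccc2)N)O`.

Heavy atoms from the SMILES: 17 C, 1 F, 4 N, 5 O.
Implicit hydrogens by atom environment:
  6 × C: no H
  5 × C (aromatic): 1 H each → 5
  3 × C: 1 H each → 3
  3 × O: no H
  2 × N: no H
  2 × O: 1 H each → 2
  1 × C: 3 H
  1 × C: 2 H
  1 × C (aromatic): no H
  1 × F: no H
  1 × N (charge +1): 3 H
  1 × N: 2 H
  Total hydrogens = 20.
Net charge +1.
Molecular formula: C17H20FN4O5+

C17H20FN4O5+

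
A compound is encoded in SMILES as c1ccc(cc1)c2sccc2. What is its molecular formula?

Heavy atoms from the SMILES: 10 C, 1 S.
Implicit hydrogens by atom environment:
  8 × C (aromatic): 1 H each → 8
  2 × C (aromatic): no H
  1 × S (aromatic): no H
  Total hydrogens = 8.
Molecular formula: C10H8S

C10H8S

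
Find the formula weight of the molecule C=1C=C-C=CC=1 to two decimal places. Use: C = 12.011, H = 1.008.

78.11

Molecular formula: C6H6.
M = 6×12.011 + 6×1.008 = 78.11 g/mol.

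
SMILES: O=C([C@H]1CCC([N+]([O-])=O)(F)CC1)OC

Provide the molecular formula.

Heavy atoms from the SMILES: 8 C, 1 F, 1 N, 4 O.
Implicit hydrogens by atom environment:
  4 × C: 2 H each → 8
  3 × O: no H
  2 × C: no H
  1 × C: 3 H
  1 × C: 1 H
  1 × F: no H
  1 × N (charge +1): no H
  1 × O (charge -1): no H
  Total hydrogens = 12.
Molecular formula: C8H12FNO4

C8H12FNO4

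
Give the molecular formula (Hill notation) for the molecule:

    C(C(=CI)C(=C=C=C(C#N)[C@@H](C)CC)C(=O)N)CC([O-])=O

C15H16IN2O3-

Heavy atoms from the SMILES: 15 C, 1 I, 2 N, 3 O.
Implicit hydrogens by atom environment:
  8 × C: no H
  3 × C: 2 H each → 6
  2 × C: 3 H each → 6
  2 × C: 1 H each → 2
  2 × O: no H
  1 × I: no H
  1 × N: 2 H
  1 × N: no H
  1 × O (charge -1): no H
  Total hydrogens = 16.
Net charge -1.
Molecular formula: C15H16IN2O3-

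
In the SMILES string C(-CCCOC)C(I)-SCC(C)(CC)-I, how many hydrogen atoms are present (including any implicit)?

22

Hydrogens are implicit in SMILES; fill each atom to its normal valence:
  6 × C: 2 H each → 12
  3 × C: 3 H each → 9
  2 × I: no H
  1 × C: 1 H
  1 × C: no H
  1 × O: no H
  1 × S: no H
  Total hydrogens = 22.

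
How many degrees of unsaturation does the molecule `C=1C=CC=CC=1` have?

4

Molecular formula from the SMILES: C6H6.
DoU = (2C + 2 + N − H − X)/2 = (2·6 + 2 + 0 − 6 − 0)/2 = 8/2 = 4.
(Structurally: 1 ring(s) + 3 π bond(s) = 4.)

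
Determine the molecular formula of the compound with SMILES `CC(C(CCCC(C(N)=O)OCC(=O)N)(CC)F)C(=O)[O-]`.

Heavy atoms from the SMILES: 13 C, 1 F, 2 N, 5 O.
Implicit hydrogens by atom environment:
  5 × C: 2 H each → 10
  4 × C: no H
  4 × O: no H
  2 × C: 3 H each → 6
  2 × C: 1 H each → 2
  2 × N: 2 H each → 4
  1 × F: no H
  1 × O (charge -1): no H
  Total hydrogens = 22.
Net charge -1.
Molecular formula: C13H22FN2O5-

C13H22FN2O5-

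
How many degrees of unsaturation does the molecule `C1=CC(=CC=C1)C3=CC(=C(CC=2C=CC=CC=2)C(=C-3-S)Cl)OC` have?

12

Molecular formula from the SMILES: C20H17ClOS.
DoU = (2C + 2 + N − H − X)/2 = (2·20 + 2 + 0 − 17 − 1)/2 = 24/2 = 12.
(Structurally: 3 ring(s) + 9 π bond(s) = 12.)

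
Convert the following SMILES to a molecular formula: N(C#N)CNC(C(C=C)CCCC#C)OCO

Heavy atoms from the SMILES: 12 C, 3 N, 2 O.
Implicit hydrogens by atom environment:
  6 × C: 2 H each → 12
  4 × C: 1 H each → 4
  2 × C: no H
  2 × N: 1 H each → 2
  1 × N: no H
  1 × O: 1 H
  1 × O: no H
  Total hydrogens = 19.
Molecular formula: C12H19N3O2

C12H19N3O2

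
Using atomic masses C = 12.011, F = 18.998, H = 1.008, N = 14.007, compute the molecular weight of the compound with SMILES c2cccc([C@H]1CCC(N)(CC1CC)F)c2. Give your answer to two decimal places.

221.32

Molecular formula: C14H20FN.
M = 14×12.011 + 1×18.998 + 20×1.008 + 1×14.007 = 221.32 g/mol.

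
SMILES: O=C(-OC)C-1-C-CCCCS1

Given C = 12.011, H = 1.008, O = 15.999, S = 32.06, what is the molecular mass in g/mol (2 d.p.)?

174.26

Molecular formula: C8H14O2S.
M = 8×12.011 + 14×1.008 + 2×15.999 + 1×32.06 = 174.26 g/mol.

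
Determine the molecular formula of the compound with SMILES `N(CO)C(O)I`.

Heavy atoms from the SMILES: 2 C, 1 I, 1 N, 2 O.
Implicit hydrogens by atom environment:
  2 × O: 1 H each → 2
  1 × C: 2 H
  1 × C: 1 H
  1 × I: no H
  1 × N: 1 H
  Total hydrogens = 6.
Molecular formula: C2H6INO2

C2H6INO2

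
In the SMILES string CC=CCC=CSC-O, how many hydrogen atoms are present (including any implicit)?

Hydrogens are implicit in SMILES; fill each atom to its normal valence:
  4 × C: 1 H each → 4
  2 × C: 2 H each → 4
  1 × C: 3 H
  1 × O: 1 H
  1 × S: no H
  Total hydrogens = 12.

12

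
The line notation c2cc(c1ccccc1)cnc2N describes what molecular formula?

C11H10N2

Heavy atoms from the SMILES: 11 C, 2 N.
Implicit hydrogens by atom environment:
  8 × C (aromatic): 1 H each → 8
  3 × C (aromatic): no H
  1 × N: 2 H
  1 × N (aromatic): no H
  Total hydrogens = 10.
Molecular formula: C11H10N2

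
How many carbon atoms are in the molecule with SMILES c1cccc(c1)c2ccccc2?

12

The symbol for carbon appears 12 times in the SMILES. Lowercase c denotes aromatic carbon and counts toward C.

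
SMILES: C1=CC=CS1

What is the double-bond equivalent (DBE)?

3

Molecular formula from the SMILES: C4H4S.
DoU = (2C + 2 + N − H − X)/2 = (2·4 + 2 + 0 − 4 − 0)/2 = 6/2 = 3.
(Structurally: 1 ring(s) + 2 π bond(s) = 3.)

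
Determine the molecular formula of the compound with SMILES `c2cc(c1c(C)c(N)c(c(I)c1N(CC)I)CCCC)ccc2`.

C19H24I2N2

Heavy atoms from the SMILES: 19 C, 2 I, 2 N.
Implicit hydrogens by atom environment:
  7 × C (aromatic): no H
  5 × C (aromatic): 1 H each → 5
  4 × C: 2 H each → 8
  3 × C: 3 H each → 9
  2 × I: no H
  1 × N: 2 H
  1 × N: no H
  Total hydrogens = 24.
Molecular formula: C19H24I2N2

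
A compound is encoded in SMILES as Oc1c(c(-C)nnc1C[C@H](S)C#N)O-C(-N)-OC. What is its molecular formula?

Heavy atoms from the SMILES: 10 C, 4 N, 3 O, 1 S.
Implicit hydrogens by atom environment:
  4 × C (aromatic): no H
  2 × C: 3 H each → 6
  2 × C: 1 H each → 2
  2 × N (aromatic): no H
  2 × O: no H
  1 × C: 2 H
  1 × C: no H
  1 × N: 2 H
  1 × N: no H
  1 × O: 1 H
  1 × S: 1 H
  Total hydrogens = 14.
Molecular formula: C10H14N4O3S

C10H14N4O3S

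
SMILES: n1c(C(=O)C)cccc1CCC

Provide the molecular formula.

Heavy atoms from the SMILES: 10 C, 1 N, 1 O.
Implicit hydrogens by atom environment:
  3 × C (aromatic): 1 H each → 3
  2 × C: 3 H each → 6
  2 × C: 2 H each → 4
  2 × C (aromatic): no H
  1 × C: no H
  1 × N (aromatic): no H
  1 × O: no H
  Total hydrogens = 13.
Molecular formula: C10H13NO

C10H13NO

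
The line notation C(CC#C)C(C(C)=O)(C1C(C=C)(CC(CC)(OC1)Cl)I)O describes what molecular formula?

Heavy atoms from the SMILES: 16 C, 1 Cl, 1 I, 3 O.
Implicit hydrogens by atom environment:
  6 × C: 2 H each → 12
  5 × C: no H
  3 × C: 1 H each → 3
  2 × C: 3 H each → 6
  2 × O: no H
  1 × Cl: no H
  1 × I: no H
  1 × O: 1 H
  Total hydrogens = 22.
Molecular formula: C16H22ClIO3

C16H22ClIO3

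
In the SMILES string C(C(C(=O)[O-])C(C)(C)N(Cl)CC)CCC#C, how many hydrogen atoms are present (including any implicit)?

19

Hydrogens are implicit in SMILES; fill each atom to its normal valence:
  4 × C: 2 H each → 8
  3 × C: 3 H each → 9
  3 × C: no H
  2 × C: 1 H each → 2
  1 × Cl: no H
  1 × N: no H
  1 × O: no H
  1 × O (charge -1): no H
  Total hydrogens = 19.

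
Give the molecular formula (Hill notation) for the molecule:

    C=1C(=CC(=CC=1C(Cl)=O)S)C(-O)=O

C8H5ClO3S

Heavy atoms from the SMILES: 8 C, 1 Cl, 3 O, 1 S.
Implicit hydrogens by atom environment:
  3 × C (aromatic): 1 H each → 3
  3 × C (aromatic): no H
  2 × C: no H
  2 × O: no H
  1 × Cl: no H
  1 × O: 1 H
  1 × S: 1 H
  Total hydrogens = 5.
Molecular formula: C8H5ClO3S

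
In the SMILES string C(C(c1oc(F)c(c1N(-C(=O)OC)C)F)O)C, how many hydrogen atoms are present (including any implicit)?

13

Hydrogens are implicit in SMILES; fill each atom to its normal valence:
  4 × C (aromatic): no H
  3 × C: 3 H each → 9
  2 × F: no H
  2 × O: no H
  1 × C: 2 H
  1 × C: 1 H
  1 × C: no H
  1 × N: no H
  1 × O: 1 H
  1 × O (aromatic): no H
  Total hydrogens = 13.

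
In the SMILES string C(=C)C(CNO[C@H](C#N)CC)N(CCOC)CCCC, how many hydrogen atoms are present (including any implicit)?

29

Hydrogens are implicit in SMILES; fill each atom to its normal valence:
  8 × C: 2 H each → 16
  3 × C: 3 H each → 9
  3 × C: 1 H each → 3
  2 × N: no H
  2 × O: no H
  1 × C: no H
  1 × N: 1 H
  Total hydrogens = 29.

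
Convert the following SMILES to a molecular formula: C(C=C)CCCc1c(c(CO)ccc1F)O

Heavy atoms from the SMILES: 13 C, 1 F, 2 O.
Implicit hydrogens by atom environment:
  6 × C: 2 H each → 12
  4 × C (aromatic): no H
  2 × C (aromatic): 1 H each → 2
  2 × O: 1 H each → 2
  1 × C: 1 H
  1 × F: no H
  Total hydrogens = 17.
Molecular formula: C13H17FO2

C13H17FO2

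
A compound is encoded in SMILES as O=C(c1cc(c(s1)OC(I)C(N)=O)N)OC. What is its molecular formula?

C8H9IN2O4S

Heavy atoms from the SMILES: 8 C, 1 I, 2 N, 4 O, 1 S.
Implicit hydrogens by atom environment:
  4 × O: no H
  3 × C (aromatic): no H
  2 × C: no H
  2 × N: 2 H each → 4
  1 × C: 3 H
  1 × C (aromatic): 1 H
  1 × C: 1 H
  1 × I: no H
  1 × S (aromatic): no H
  Total hydrogens = 9.
Molecular formula: C8H9IN2O4S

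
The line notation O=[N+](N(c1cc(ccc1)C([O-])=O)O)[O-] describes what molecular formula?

C7H5N2O5-

Heavy atoms from the SMILES: 7 C, 2 N, 5 O.
Implicit hydrogens by atom environment:
  4 × C (aromatic): 1 H each → 4
  2 × C (aromatic): no H
  2 × O: no H
  2 × O (charge -1): no H
  1 × C: no H
  1 × N: no H
  1 × N (charge +1): no H
  1 × O: 1 H
  Total hydrogens = 5.
Net charge -1.
Molecular formula: C7H5N2O5-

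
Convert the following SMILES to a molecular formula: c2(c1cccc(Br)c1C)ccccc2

Heavy atoms from the SMILES: 1 Br, 13 C.
Implicit hydrogens by atom environment:
  8 × C (aromatic): 1 H each → 8
  4 × C (aromatic): no H
  1 × Br: no H
  1 × C: 3 H
  Total hydrogens = 11.
Molecular formula: C13H11Br

C13H11Br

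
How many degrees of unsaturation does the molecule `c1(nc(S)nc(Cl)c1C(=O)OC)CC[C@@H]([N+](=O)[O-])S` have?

6

Molecular formula from the SMILES: C9H10ClN3O4S2.
DoU = (2C + 2 + N − H − X)/2 = (2·9 + 2 + 3 − 10 − 1)/2 = 12/2 = 6.
(Structurally: 1 ring(s) + 5 π bond(s) = 6.)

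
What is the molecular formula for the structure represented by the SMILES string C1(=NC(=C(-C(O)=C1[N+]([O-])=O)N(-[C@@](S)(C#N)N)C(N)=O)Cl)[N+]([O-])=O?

Heavy atoms from the SMILES: 8 C, 1 Cl, 7 N, 6 O, 1 S.
Implicit hydrogens by atom environment:
  5 × C (aromatic): no H
  3 × C: no H
  3 × O: no H
  2 × N: 2 H each → 4
  2 × N: no H
  2 × N (charge +1): no H
  2 × O (charge -1): no H
  1 × Cl: no H
  1 × N (aromatic): no H
  1 × O: 1 H
  1 × S: 1 H
  Total hydrogens = 6.
Molecular formula: C8H6ClN7O6S

C8H6ClN7O6S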